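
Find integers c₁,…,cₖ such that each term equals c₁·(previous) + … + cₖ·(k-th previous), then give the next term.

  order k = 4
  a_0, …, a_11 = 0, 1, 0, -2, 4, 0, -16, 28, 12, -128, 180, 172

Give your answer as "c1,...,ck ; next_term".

  a_4 = -1·-2 + -3·0 + 2·1 + -2·0 = 4
  a_5 = -1·4 + -3·-2 + 2·0 + -2·1 = 0
  a_6 = -1·0 + -3·4 + 2·-2 + -2·0 = -16
  a_7 = -1·-16 + -3·0 + 2·4 + -2·-2 = 28
  a_8 = -1·28 + -3·-16 + 2·0 + -2·4 = 12
  a_9 = -1·12 + -3·28 + 2·-16 + -2·0 = -128
  a_10 = -1·-128 + -3·12 + 2·28 + -2·-16 = 180
  a_11 = -1·180 + -3·-128 + 2·12 + -2·28 = 172
  a_12 = -1·172 + -3·180 + 2·-128 + -2·12 = -992

-1,-3,2,-2 ; -992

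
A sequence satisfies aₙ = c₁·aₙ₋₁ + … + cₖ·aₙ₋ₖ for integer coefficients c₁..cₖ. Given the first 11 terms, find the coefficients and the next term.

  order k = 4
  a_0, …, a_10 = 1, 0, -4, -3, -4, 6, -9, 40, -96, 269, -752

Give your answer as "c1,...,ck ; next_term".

  a_4 = -2·-3 + 2·-4 + -1·0 + -2·1 = -4
  a_5 = -2·-4 + 2·-3 + -1·-4 + -2·0 = 6
  a_6 = -2·6 + 2·-4 + -1·-3 + -2·-4 = -9
  a_7 = -2·-9 + 2·6 + -1·-4 + -2·-3 = 40
  a_8 = -2·40 + 2·-9 + -1·6 + -2·-4 = -96
  a_9 = -2·-96 + 2·40 + -1·-9 + -2·6 = 269
  a_10 = -2·269 + 2·-96 + -1·40 + -2·-9 = -752
  a_11 = -2·-752 + 2·269 + -1·-96 + -2·40 = 2058

-2,2,-1,-2 ; 2058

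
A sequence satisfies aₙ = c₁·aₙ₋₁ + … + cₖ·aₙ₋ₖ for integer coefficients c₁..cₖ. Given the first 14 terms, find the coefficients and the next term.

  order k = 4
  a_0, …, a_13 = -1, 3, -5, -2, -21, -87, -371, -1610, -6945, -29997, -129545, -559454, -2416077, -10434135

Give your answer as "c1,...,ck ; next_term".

  a_4 = 4·-2 + 2·-5 + -2·3 + -3·-1 = -21
  a_5 = 4·-21 + 2·-2 + -2·-5 + -3·3 = -87
  a_6 = 4·-87 + 2·-21 + -2·-2 + -3·-5 = -371
  a_7 = 4·-371 + 2·-87 + -2·-21 + -3·-2 = -1610
  a_8 = 4·-1610 + 2·-371 + -2·-87 + -3·-21 = -6945
  a_9 = 4·-6945 + 2·-1610 + -2·-371 + -3·-87 = -29997
  a_10 = 4·-29997 + 2·-6945 + -2·-1610 + -3·-371 = -129545
  a_11 = 4·-129545 + 2·-29997 + -2·-6945 + -3·-1610 = -559454
  a_12 = 4·-559454 + 2·-129545 + -2·-29997 + -3·-6945 = -2416077
  a_13 = 4·-2416077 + 2·-559454 + -2·-129545 + -3·-29997 = -10434135
  a_14 = 4·-10434135 + 2·-2416077 + -2·-559454 + -3·-129545 = -45061151

4,2,-2,-3 ; -45061151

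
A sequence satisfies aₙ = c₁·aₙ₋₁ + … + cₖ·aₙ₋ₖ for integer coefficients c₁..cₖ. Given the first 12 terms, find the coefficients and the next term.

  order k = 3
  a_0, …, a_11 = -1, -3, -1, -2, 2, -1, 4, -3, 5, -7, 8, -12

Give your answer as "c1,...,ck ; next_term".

0,1,-1 ; 15

  a_3 = 0·-1 + 1·-3 + -1·-1 = -2
  a_4 = 0·-2 + 1·-1 + -1·-3 = 2
  a_5 = 0·2 + 1·-2 + -1·-1 = -1
  a_6 = 0·-1 + 1·2 + -1·-2 = 4
  a_7 = 0·4 + 1·-1 + -1·2 = -3
  a_8 = 0·-3 + 1·4 + -1·-1 = 5
  a_9 = 0·5 + 1·-3 + -1·4 = -7
  a_10 = 0·-7 + 1·5 + -1·-3 = 8
  a_11 = 0·8 + 1·-7 + -1·5 = -12
  a_12 = 0·-12 + 1·8 + -1·-7 = 15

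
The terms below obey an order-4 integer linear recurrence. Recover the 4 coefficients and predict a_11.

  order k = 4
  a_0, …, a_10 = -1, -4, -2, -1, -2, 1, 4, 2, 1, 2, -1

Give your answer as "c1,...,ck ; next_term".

  a_4 = 1·-1 + -1·-2 + 1·-4 + -1·-1 = -2
  a_5 = 1·-2 + -1·-1 + 1·-2 + -1·-4 = 1
  a_6 = 1·1 + -1·-2 + 1·-1 + -1·-2 = 4
  a_7 = 1·4 + -1·1 + 1·-2 + -1·-1 = 2
  a_8 = 1·2 + -1·4 + 1·1 + -1·-2 = 1
  a_9 = 1·1 + -1·2 + 1·4 + -1·1 = 2
  a_10 = 1·2 + -1·1 + 1·2 + -1·4 = -1
  a_11 = 1·-1 + -1·2 + 1·1 + -1·2 = -4

1,-1,1,-1 ; -4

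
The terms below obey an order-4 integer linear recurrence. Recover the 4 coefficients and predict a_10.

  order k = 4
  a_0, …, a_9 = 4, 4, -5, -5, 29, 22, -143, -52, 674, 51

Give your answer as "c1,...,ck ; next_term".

-1,-4,-3,4 ; -3163

  a_4 = -1·-5 + -4·-5 + -3·4 + 4·4 = 29
  a_5 = -1·29 + -4·-5 + -3·-5 + 4·4 = 22
  a_6 = -1·22 + -4·29 + -3·-5 + 4·-5 = -143
  a_7 = -1·-143 + -4·22 + -3·29 + 4·-5 = -52
  a_8 = -1·-52 + -4·-143 + -3·22 + 4·29 = 674
  a_9 = -1·674 + -4·-52 + -3·-143 + 4·22 = 51
  a_10 = -1·51 + -4·674 + -3·-52 + 4·-143 = -3163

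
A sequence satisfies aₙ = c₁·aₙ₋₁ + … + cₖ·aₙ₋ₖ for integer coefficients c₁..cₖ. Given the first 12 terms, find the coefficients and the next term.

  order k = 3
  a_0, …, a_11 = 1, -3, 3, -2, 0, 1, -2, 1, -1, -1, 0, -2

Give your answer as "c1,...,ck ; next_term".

0,1,1 ; -1

  a_3 = 0·3 + 1·-3 + 1·1 = -2
  a_4 = 0·-2 + 1·3 + 1·-3 = 0
  a_5 = 0·0 + 1·-2 + 1·3 = 1
  a_6 = 0·1 + 1·0 + 1·-2 = -2
  a_7 = 0·-2 + 1·1 + 1·0 = 1
  a_8 = 0·1 + 1·-2 + 1·1 = -1
  a_9 = 0·-1 + 1·1 + 1·-2 = -1
  a_10 = 0·-1 + 1·-1 + 1·1 = 0
  a_11 = 0·0 + 1·-1 + 1·-1 = -2
  a_12 = 0·-2 + 1·0 + 1·-1 = -1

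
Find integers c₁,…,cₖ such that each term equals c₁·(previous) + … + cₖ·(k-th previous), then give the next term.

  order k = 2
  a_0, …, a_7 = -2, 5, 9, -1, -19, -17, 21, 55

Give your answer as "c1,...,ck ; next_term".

1,-2 ; 13

  a_2 = 1·5 + -2·-2 = 9
  a_3 = 1·9 + -2·5 = -1
  a_4 = 1·-1 + -2·9 = -19
  a_5 = 1·-19 + -2·-1 = -17
  a_6 = 1·-17 + -2·-19 = 21
  a_7 = 1·21 + -2·-17 = 55
  a_8 = 1·55 + -2·21 = 13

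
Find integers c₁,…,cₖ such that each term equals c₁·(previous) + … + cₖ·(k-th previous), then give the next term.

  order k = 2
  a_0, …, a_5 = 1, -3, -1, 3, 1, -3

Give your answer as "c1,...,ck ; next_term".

0,-1 ; -1

  a_2 = 0·-3 + -1·1 = -1
  a_3 = 0·-1 + -1·-3 = 3
  a_4 = 0·3 + -1·-1 = 1
  a_5 = 0·1 + -1·3 = -3
  a_6 = 0·-3 + -1·1 = -1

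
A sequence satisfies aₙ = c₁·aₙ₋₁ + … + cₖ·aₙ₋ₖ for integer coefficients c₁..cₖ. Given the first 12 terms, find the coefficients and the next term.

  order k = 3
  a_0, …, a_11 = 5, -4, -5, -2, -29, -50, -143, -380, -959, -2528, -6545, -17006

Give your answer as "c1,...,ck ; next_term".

  a_3 = 1·-5 + 3·-4 + 3·5 = -2
  a_4 = 1·-2 + 3·-5 + 3·-4 = -29
  a_5 = 1·-29 + 3·-2 + 3·-5 = -50
  a_6 = 1·-50 + 3·-29 + 3·-2 = -143
  a_7 = 1·-143 + 3·-50 + 3·-29 = -380
  a_8 = 1·-380 + 3·-143 + 3·-50 = -959
  a_9 = 1·-959 + 3·-380 + 3·-143 = -2528
  a_10 = 1·-2528 + 3·-959 + 3·-380 = -6545
  a_11 = 1·-6545 + 3·-2528 + 3·-959 = -17006
  a_12 = 1·-17006 + 3·-6545 + 3·-2528 = -44225

1,3,3 ; -44225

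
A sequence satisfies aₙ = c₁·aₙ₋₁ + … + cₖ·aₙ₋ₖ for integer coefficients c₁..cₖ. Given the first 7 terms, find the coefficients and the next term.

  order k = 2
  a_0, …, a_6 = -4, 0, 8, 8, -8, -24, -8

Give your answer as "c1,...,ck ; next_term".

  a_2 = 1·0 + -2·-4 = 8
  a_3 = 1·8 + -2·0 = 8
  a_4 = 1·8 + -2·8 = -8
  a_5 = 1·-8 + -2·8 = -24
  a_6 = 1·-24 + -2·-8 = -8
  a_7 = 1·-8 + -2·-24 = 40

1,-2 ; 40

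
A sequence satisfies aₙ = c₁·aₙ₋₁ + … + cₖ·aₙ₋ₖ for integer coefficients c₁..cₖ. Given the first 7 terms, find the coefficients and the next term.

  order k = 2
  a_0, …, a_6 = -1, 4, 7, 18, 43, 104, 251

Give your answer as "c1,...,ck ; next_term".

2,1 ; 606

  a_2 = 2·4 + 1·-1 = 7
  a_3 = 2·7 + 1·4 = 18
  a_4 = 2·18 + 1·7 = 43
  a_5 = 2·43 + 1·18 = 104
  a_6 = 2·104 + 1·43 = 251
  a_7 = 2·251 + 1·104 = 606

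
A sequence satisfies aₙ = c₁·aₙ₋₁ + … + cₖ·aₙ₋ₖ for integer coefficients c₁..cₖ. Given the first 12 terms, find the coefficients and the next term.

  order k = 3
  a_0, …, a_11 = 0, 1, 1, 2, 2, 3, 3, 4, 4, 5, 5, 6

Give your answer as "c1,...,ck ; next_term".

  a_3 = 1·1 + 1·1 + -1·0 = 2
  a_4 = 1·2 + 1·1 + -1·1 = 2
  a_5 = 1·2 + 1·2 + -1·1 = 3
  a_6 = 1·3 + 1·2 + -1·2 = 3
  a_7 = 1·3 + 1·3 + -1·2 = 4
  a_8 = 1·4 + 1·3 + -1·3 = 4
  a_9 = 1·4 + 1·4 + -1·3 = 5
  a_10 = 1·5 + 1·4 + -1·4 = 5
  a_11 = 1·5 + 1·5 + -1·4 = 6
  a_12 = 1·6 + 1·5 + -1·5 = 6

1,1,-1 ; 6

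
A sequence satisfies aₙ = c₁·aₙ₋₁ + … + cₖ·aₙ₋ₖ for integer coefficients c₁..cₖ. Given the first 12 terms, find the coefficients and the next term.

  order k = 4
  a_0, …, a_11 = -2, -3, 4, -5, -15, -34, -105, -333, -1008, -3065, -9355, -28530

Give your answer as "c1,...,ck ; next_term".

2,2,3,2 ; -86981

  a_4 = 2·-5 + 2·4 + 3·-3 + 2·-2 = -15
  a_5 = 2·-15 + 2·-5 + 3·4 + 2·-3 = -34
  a_6 = 2·-34 + 2·-15 + 3·-5 + 2·4 = -105
  a_7 = 2·-105 + 2·-34 + 3·-15 + 2·-5 = -333
  a_8 = 2·-333 + 2·-105 + 3·-34 + 2·-15 = -1008
  a_9 = 2·-1008 + 2·-333 + 3·-105 + 2·-34 = -3065
  a_10 = 2·-3065 + 2·-1008 + 3·-333 + 2·-105 = -9355
  a_11 = 2·-9355 + 2·-3065 + 3·-1008 + 2·-333 = -28530
  a_12 = 2·-28530 + 2·-9355 + 3·-3065 + 2·-1008 = -86981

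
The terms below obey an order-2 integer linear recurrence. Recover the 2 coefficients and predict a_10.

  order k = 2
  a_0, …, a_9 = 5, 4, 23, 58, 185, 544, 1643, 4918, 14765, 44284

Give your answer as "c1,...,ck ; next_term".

2,3 ; 132863

  a_2 = 2·4 + 3·5 = 23
  a_3 = 2·23 + 3·4 = 58
  a_4 = 2·58 + 3·23 = 185
  a_5 = 2·185 + 3·58 = 544
  a_6 = 2·544 + 3·185 = 1643
  a_7 = 2·1643 + 3·544 = 4918
  a_8 = 2·4918 + 3·1643 = 14765
  a_9 = 2·14765 + 3·4918 = 44284
  a_10 = 2·44284 + 3·14765 = 132863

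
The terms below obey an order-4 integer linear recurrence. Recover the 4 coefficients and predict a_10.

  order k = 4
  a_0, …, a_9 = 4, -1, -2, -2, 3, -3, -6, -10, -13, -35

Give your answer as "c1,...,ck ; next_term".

  a_4 = 1·-2 + 1·-2 + 1·-1 + 2·4 = 3
  a_5 = 1·3 + 1·-2 + 1·-2 + 2·-1 = -3
  a_6 = 1·-3 + 1·3 + 1·-2 + 2·-2 = -6
  a_7 = 1·-6 + 1·-3 + 1·3 + 2·-2 = -10
  a_8 = 1·-10 + 1·-6 + 1·-3 + 2·3 = -13
  a_9 = 1·-13 + 1·-10 + 1·-6 + 2·-3 = -35
  a_10 = 1·-35 + 1·-13 + 1·-10 + 2·-6 = -70

1,1,1,2 ; -70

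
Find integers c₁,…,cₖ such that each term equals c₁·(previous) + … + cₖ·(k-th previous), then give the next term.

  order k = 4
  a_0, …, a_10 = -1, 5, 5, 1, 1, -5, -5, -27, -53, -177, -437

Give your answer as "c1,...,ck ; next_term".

  a_4 = 2·1 + 3·5 + -3·5 + 1·-1 = 1
  a_5 = 2·1 + 3·1 + -3·5 + 1·5 = -5
  a_6 = 2·-5 + 3·1 + -3·1 + 1·5 = -5
  a_7 = 2·-5 + 3·-5 + -3·1 + 1·1 = -27
  a_8 = 2·-27 + 3·-5 + -3·-5 + 1·1 = -53
  a_9 = 2·-53 + 3·-27 + -3·-5 + 1·-5 = -177
  a_10 = 2·-177 + 3·-53 + -3·-27 + 1·-5 = -437
  a_11 = 2·-437 + 3·-177 + -3·-53 + 1·-27 = -1273

2,3,-3,1 ; -1273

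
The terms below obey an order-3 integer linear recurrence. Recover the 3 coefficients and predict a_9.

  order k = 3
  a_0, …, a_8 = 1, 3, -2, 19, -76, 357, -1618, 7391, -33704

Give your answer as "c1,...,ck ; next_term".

-4,3,2 ; 153753

  a_3 = -4·-2 + 3·3 + 2·1 = 19
  a_4 = -4·19 + 3·-2 + 2·3 = -76
  a_5 = -4·-76 + 3·19 + 2·-2 = 357
  a_6 = -4·357 + 3·-76 + 2·19 = -1618
  a_7 = -4·-1618 + 3·357 + 2·-76 = 7391
  a_8 = -4·7391 + 3·-1618 + 2·357 = -33704
  a_9 = -4·-33704 + 3·7391 + 2·-1618 = 153753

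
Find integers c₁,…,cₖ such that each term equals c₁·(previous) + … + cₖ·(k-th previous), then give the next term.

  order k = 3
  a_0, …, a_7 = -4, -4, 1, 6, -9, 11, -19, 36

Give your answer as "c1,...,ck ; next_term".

  a_3 = -2·1 + -1·-4 + -1·-4 = 6
  a_4 = -2·6 + -1·1 + -1·-4 = -9
  a_5 = -2·-9 + -1·6 + -1·1 = 11
  a_6 = -2·11 + -1·-9 + -1·6 = -19
  a_7 = -2·-19 + -1·11 + -1·-9 = 36
  a_8 = -2·36 + -1·-19 + -1·11 = -64

-2,-1,-1 ; -64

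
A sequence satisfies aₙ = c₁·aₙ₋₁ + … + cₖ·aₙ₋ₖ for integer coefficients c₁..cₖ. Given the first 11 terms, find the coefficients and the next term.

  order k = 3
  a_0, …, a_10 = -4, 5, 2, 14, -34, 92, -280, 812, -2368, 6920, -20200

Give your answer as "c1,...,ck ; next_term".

-2,2,-2 ; 58976

  a_3 = -2·2 + 2·5 + -2·-4 = 14
  a_4 = -2·14 + 2·2 + -2·5 = -34
  a_5 = -2·-34 + 2·14 + -2·2 = 92
  a_6 = -2·92 + 2·-34 + -2·14 = -280
  a_7 = -2·-280 + 2·92 + -2·-34 = 812
  a_8 = -2·812 + 2·-280 + -2·92 = -2368
  a_9 = -2·-2368 + 2·812 + -2·-280 = 6920
  a_10 = -2·6920 + 2·-2368 + -2·812 = -20200
  a_11 = -2·-20200 + 2·6920 + -2·-2368 = 58976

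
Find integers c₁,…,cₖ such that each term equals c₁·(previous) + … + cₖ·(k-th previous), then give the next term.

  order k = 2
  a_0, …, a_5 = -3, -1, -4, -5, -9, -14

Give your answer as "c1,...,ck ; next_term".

1,1 ; -23

  a_2 = 1·-1 + 1·-3 = -4
  a_3 = 1·-4 + 1·-1 = -5
  a_4 = 1·-5 + 1·-4 = -9
  a_5 = 1·-9 + 1·-5 = -14
  a_6 = 1·-14 + 1·-9 = -23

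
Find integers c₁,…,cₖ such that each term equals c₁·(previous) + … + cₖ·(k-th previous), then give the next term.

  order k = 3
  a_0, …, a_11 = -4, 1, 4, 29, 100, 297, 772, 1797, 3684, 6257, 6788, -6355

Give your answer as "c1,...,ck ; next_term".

4,-3,-4 ; -70812

  a_3 = 4·4 + -3·1 + -4·-4 = 29
  a_4 = 4·29 + -3·4 + -4·1 = 100
  a_5 = 4·100 + -3·29 + -4·4 = 297
  a_6 = 4·297 + -3·100 + -4·29 = 772
  a_7 = 4·772 + -3·297 + -4·100 = 1797
  a_8 = 4·1797 + -3·772 + -4·297 = 3684
  a_9 = 4·3684 + -3·1797 + -4·772 = 6257
  a_10 = 4·6257 + -3·3684 + -4·1797 = 6788
  a_11 = 4·6788 + -3·6257 + -4·3684 = -6355
  a_12 = 4·-6355 + -3·6788 + -4·6257 = -70812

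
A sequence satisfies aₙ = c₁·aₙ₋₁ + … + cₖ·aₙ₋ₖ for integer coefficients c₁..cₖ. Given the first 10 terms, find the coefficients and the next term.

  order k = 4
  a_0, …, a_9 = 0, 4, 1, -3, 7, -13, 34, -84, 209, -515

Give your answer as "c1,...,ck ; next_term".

  a_4 = -2·-3 + 1·1 + 0·4 + 1·0 = 7
  a_5 = -2·7 + 1·-3 + 0·1 + 1·4 = -13
  a_6 = -2·-13 + 1·7 + 0·-3 + 1·1 = 34
  a_7 = -2·34 + 1·-13 + 0·7 + 1·-3 = -84
  a_8 = -2·-84 + 1·34 + 0·-13 + 1·7 = 209
  a_9 = -2·209 + 1·-84 + 0·34 + 1·-13 = -515
  a_10 = -2·-515 + 1·209 + 0·-84 + 1·34 = 1273

-2,1,0,1 ; 1273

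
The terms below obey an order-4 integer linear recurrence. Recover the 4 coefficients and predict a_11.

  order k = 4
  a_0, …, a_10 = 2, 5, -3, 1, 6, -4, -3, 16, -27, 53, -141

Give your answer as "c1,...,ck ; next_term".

-3,-1,0,3 ; 418

  a_4 = -3·1 + -1·-3 + 0·5 + 3·2 = 6
  a_5 = -3·6 + -1·1 + 0·-3 + 3·5 = -4
  a_6 = -3·-4 + -1·6 + 0·1 + 3·-3 = -3
  a_7 = -3·-3 + -1·-4 + 0·6 + 3·1 = 16
  a_8 = -3·16 + -1·-3 + 0·-4 + 3·6 = -27
  a_9 = -3·-27 + -1·16 + 0·-3 + 3·-4 = 53
  a_10 = -3·53 + -1·-27 + 0·16 + 3·-3 = -141
  a_11 = -3·-141 + -1·53 + 0·-27 + 3·16 = 418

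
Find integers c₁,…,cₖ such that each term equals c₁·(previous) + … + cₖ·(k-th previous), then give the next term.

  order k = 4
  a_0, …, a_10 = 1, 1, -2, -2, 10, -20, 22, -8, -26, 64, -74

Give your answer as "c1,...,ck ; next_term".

-2,-1,2,2 ; 16

  a_4 = -2·-2 + -1·-2 + 2·1 + 2·1 = 10
  a_5 = -2·10 + -1·-2 + 2·-2 + 2·1 = -20
  a_6 = -2·-20 + -1·10 + 2·-2 + 2·-2 = 22
  a_7 = -2·22 + -1·-20 + 2·10 + 2·-2 = -8
  a_8 = -2·-8 + -1·22 + 2·-20 + 2·10 = -26
  a_9 = -2·-26 + -1·-8 + 2·22 + 2·-20 = 64
  a_10 = -2·64 + -1·-26 + 2·-8 + 2·22 = -74
  a_11 = -2·-74 + -1·64 + 2·-26 + 2·-8 = 16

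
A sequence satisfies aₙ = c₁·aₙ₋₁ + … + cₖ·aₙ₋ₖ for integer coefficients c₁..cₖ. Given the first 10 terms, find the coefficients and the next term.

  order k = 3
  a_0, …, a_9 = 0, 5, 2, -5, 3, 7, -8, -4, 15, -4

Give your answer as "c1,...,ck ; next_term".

  a_3 = 0·2 + -1·5 + 1·0 = -5
  a_4 = 0·-5 + -1·2 + 1·5 = 3
  a_5 = 0·3 + -1·-5 + 1·2 = 7
  a_6 = 0·7 + -1·3 + 1·-5 = -8
  a_7 = 0·-8 + -1·7 + 1·3 = -4
  a_8 = 0·-4 + -1·-8 + 1·7 = 15
  a_9 = 0·15 + -1·-4 + 1·-8 = -4
  a_10 = 0·-4 + -1·15 + 1·-4 = -19

0,-1,1 ; -19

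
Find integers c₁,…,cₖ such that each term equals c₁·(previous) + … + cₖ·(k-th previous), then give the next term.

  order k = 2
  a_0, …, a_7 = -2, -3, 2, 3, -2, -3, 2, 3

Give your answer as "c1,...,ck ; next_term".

0,-1 ; -2

  a_2 = 0·-3 + -1·-2 = 2
  a_3 = 0·2 + -1·-3 = 3
  a_4 = 0·3 + -1·2 = -2
  a_5 = 0·-2 + -1·3 = -3
  a_6 = 0·-3 + -1·-2 = 2
  a_7 = 0·2 + -1·-3 = 3
  a_8 = 0·3 + -1·2 = -2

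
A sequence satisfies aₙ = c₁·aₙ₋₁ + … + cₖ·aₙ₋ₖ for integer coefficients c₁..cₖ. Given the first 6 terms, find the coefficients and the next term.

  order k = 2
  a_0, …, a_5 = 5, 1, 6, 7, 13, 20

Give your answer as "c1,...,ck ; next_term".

  a_2 = 1·1 + 1·5 = 6
  a_3 = 1·6 + 1·1 = 7
  a_4 = 1·7 + 1·6 = 13
  a_5 = 1·13 + 1·7 = 20
  a_6 = 1·20 + 1·13 = 33

1,1 ; 33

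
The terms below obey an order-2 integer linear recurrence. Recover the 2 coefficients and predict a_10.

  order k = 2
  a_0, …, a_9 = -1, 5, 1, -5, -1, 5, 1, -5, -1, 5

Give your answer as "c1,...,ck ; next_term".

  a_2 = 0·5 + -1·-1 = 1
  a_3 = 0·1 + -1·5 = -5
  a_4 = 0·-5 + -1·1 = -1
  a_5 = 0·-1 + -1·-5 = 5
  a_6 = 0·5 + -1·-1 = 1
  a_7 = 0·1 + -1·5 = -5
  a_8 = 0·-5 + -1·1 = -1
  a_9 = 0·-1 + -1·-5 = 5
  a_10 = 0·5 + -1·-1 = 1

0,-1 ; 1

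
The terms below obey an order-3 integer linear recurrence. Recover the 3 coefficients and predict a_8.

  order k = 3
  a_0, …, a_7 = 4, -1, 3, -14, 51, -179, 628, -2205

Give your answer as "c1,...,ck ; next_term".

-4,-2,-1 ; 7743

  a_3 = -4·3 + -2·-1 + -1·4 = -14
  a_4 = -4·-14 + -2·3 + -1·-1 = 51
  a_5 = -4·51 + -2·-14 + -1·3 = -179
  a_6 = -4·-179 + -2·51 + -1·-14 = 628
  a_7 = -4·628 + -2·-179 + -1·51 = -2205
  a_8 = -4·-2205 + -2·628 + -1·-179 = 7743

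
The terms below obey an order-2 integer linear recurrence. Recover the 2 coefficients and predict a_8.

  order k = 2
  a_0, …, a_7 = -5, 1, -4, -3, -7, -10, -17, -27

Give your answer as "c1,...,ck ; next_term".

  a_2 = 1·1 + 1·-5 = -4
  a_3 = 1·-4 + 1·1 = -3
  a_4 = 1·-3 + 1·-4 = -7
  a_5 = 1·-7 + 1·-3 = -10
  a_6 = 1·-10 + 1·-7 = -17
  a_7 = 1·-17 + 1·-10 = -27
  a_8 = 1·-27 + 1·-17 = -44

1,1 ; -44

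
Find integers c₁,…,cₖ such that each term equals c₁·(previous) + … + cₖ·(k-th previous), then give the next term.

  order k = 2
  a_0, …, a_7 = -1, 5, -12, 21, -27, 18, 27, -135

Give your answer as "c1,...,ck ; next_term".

-3,-3 ; 324

  a_2 = -3·5 + -3·-1 = -12
  a_3 = -3·-12 + -3·5 = 21
  a_4 = -3·21 + -3·-12 = -27
  a_5 = -3·-27 + -3·21 = 18
  a_6 = -3·18 + -3·-27 = 27
  a_7 = -3·27 + -3·18 = -135
  a_8 = -3·-135 + -3·27 = 324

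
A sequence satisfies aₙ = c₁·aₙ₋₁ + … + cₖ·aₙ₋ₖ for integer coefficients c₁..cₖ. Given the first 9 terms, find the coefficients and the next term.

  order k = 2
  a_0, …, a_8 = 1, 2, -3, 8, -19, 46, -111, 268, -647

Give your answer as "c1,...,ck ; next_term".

-2,1 ; 1562

  a_2 = -2·2 + 1·1 = -3
  a_3 = -2·-3 + 1·2 = 8
  a_4 = -2·8 + 1·-3 = -19
  a_5 = -2·-19 + 1·8 = 46
  a_6 = -2·46 + 1·-19 = -111
  a_7 = -2·-111 + 1·46 = 268
  a_8 = -2·268 + 1·-111 = -647
  a_9 = -2·-647 + 1·268 = 1562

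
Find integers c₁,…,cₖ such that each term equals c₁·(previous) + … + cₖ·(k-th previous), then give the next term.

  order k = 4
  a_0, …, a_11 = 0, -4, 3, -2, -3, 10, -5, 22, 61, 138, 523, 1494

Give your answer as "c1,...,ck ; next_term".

  a_4 = 2·-2 + 3·3 + 2·-4 + -4·0 = -3
  a_5 = 2·-3 + 3·-2 + 2·3 + -4·-4 = 10
  a_6 = 2·10 + 3·-3 + 2·-2 + -4·3 = -5
  a_7 = 2·-5 + 3·10 + 2·-3 + -4·-2 = 22
  a_8 = 2·22 + 3·-5 + 2·10 + -4·-3 = 61
  a_9 = 2·61 + 3·22 + 2·-5 + -4·10 = 138
  a_10 = 2·138 + 3·61 + 2·22 + -4·-5 = 523
  a_11 = 2·523 + 3·138 + 2·61 + -4·22 = 1494
  a_12 = 2·1494 + 3·523 + 2·138 + -4·61 = 4589

2,3,2,-4 ; 4589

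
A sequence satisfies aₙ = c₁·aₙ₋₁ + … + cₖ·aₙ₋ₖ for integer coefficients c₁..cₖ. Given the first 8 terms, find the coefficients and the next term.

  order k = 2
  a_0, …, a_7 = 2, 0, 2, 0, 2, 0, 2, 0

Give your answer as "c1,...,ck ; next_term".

0,1 ; 2

  a_2 = 0·0 + 1·2 = 2
  a_3 = 0·2 + 1·0 = 0
  a_4 = 0·0 + 1·2 = 2
  a_5 = 0·2 + 1·0 = 0
  a_6 = 0·0 + 1·2 = 2
  a_7 = 0·2 + 1·0 = 0
  a_8 = 0·0 + 1·2 = 2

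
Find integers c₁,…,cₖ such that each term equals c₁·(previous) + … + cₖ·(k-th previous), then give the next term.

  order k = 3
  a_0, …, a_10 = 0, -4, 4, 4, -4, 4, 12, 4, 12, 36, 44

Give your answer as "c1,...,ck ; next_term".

  a_3 = 1·4 + 0·-4 + 2·0 = 4
  a_4 = 1·4 + 0·4 + 2·-4 = -4
  a_5 = 1·-4 + 0·4 + 2·4 = 4
  a_6 = 1·4 + 0·-4 + 2·4 = 12
  a_7 = 1·12 + 0·4 + 2·-4 = 4
  a_8 = 1·4 + 0·12 + 2·4 = 12
  a_9 = 1·12 + 0·4 + 2·12 = 36
  a_10 = 1·36 + 0·12 + 2·4 = 44
  a_11 = 1·44 + 0·36 + 2·12 = 68

1,0,2 ; 68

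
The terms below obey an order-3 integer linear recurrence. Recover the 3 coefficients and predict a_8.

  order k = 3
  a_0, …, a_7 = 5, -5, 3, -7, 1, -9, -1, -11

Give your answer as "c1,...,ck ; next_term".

1,1,-1 ; -3

  a_3 = 1·3 + 1·-5 + -1·5 = -7
  a_4 = 1·-7 + 1·3 + -1·-5 = 1
  a_5 = 1·1 + 1·-7 + -1·3 = -9
  a_6 = 1·-9 + 1·1 + -1·-7 = -1
  a_7 = 1·-1 + 1·-9 + -1·1 = -11
  a_8 = 1·-11 + 1·-1 + -1·-9 = -3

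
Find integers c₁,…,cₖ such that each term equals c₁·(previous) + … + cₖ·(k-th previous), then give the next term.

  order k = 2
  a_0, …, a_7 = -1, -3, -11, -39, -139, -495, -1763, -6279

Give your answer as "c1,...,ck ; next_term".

3,2 ; -22363

  a_2 = 3·-3 + 2·-1 = -11
  a_3 = 3·-11 + 2·-3 = -39
  a_4 = 3·-39 + 2·-11 = -139
  a_5 = 3·-139 + 2·-39 = -495
  a_6 = 3·-495 + 2·-139 = -1763
  a_7 = 3·-1763 + 2·-495 = -6279
  a_8 = 3·-6279 + 2·-1763 = -22363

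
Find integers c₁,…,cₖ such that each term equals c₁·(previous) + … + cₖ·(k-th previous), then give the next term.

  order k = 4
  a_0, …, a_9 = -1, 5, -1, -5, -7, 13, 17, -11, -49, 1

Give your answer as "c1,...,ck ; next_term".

1,-1,0,3 ; 101

  a_4 = 1·-5 + -1·-1 + 0·5 + 3·-1 = -7
  a_5 = 1·-7 + -1·-5 + 0·-1 + 3·5 = 13
  a_6 = 1·13 + -1·-7 + 0·-5 + 3·-1 = 17
  a_7 = 1·17 + -1·13 + 0·-7 + 3·-5 = -11
  a_8 = 1·-11 + -1·17 + 0·13 + 3·-7 = -49
  a_9 = 1·-49 + -1·-11 + 0·17 + 3·13 = 1
  a_10 = 1·1 + -1·-49 + 0·-11 + 3·17 = 101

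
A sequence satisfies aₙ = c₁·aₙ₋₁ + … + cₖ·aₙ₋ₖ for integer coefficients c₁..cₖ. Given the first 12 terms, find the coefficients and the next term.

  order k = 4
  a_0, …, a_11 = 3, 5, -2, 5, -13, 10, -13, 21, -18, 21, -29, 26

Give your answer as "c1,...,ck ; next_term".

-1,0,-1,-1 ; -29

  a_4 = -1·5 + 0·-2 + -1·5 + -1·3 = -13
  a_5 = -1·-13 + 0·5 + -1·-2 + -1·5 = 10
  a_6 = -1·10 + 0·-13 + -1·5 + -1·-2 = -13
  a_7 = -1·-13 + 0·10 + -1·-13 + -1·5 = 21
  a_8 = -1·21 + 0·-13 + -1·10 + -1·-13 = -18
  a_9 = -1·-18 + 0·21 + -1·-13 + -1·10 = 21
  a_10 = -1·21 + 0·-18 + -1·21 + -1·-13 = -29
  a_11 = -1·-29 + 0·21 + -1·-18 + -1·21 = 26
  a_12 = -1·26 + 0·-29 + -1·21 + -1·-18 = -29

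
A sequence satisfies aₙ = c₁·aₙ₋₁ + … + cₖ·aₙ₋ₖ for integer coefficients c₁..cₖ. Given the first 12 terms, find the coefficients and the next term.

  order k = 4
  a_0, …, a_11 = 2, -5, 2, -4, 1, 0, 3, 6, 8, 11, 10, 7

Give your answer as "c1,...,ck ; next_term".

1,1,-1,-1 ; -2

  a_4 = 1·-4 + 1·2 + -1·-5 + -1·2 = 1
  a_5 = 1·1 + 1·-4 + -1·2 + -1·-5 = 0
  a_6 = 1·0 + 1·1 + -1·-4 + -1·2 = 3
  a_7 = 1·3 + 1·0 + -1·1 + -1·-4 = 6
  a_8 = 1·6 + 1·3 + -1·0 + -1·1 = 8
  a_9 = 1·8 + 1·6 + -1·3 + -1·0 = 11
  a_10 = 1·11 + 1·8 + -1·6 + -1·3 = 10
  a_11 = 1·10 + 1·11 + -1·8 + -1·6 = 7
  a_12 = 1·7 + 1·10 + -1·11 + -1·8 = -2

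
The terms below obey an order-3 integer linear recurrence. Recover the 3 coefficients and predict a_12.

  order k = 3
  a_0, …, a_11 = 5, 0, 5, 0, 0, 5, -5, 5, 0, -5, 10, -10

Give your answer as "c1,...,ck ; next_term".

-1,0,1 ; 5

  a_3 = -1·5 + 0·0 + 1·5 = 0
  a_4 = -1·0 + 0·5 + 1·0 = 0
  a_5 = -1·0 + 0·0 + 1·5 = 5
  a_6 = -1·5 + 0·0 + 1·0 = -5
  a_7 = -1·-5 + 0·5 + 1·0 = 5
  a_8 = -1·5 + 0·-5 + 1·5 = 0
  a_9 = -1·0 + 0·5 + 1·-5 = -5
  a_10 = -1·-5 + 0·0 + 1·5 = 10
  a_11 = -1·10 + 0·-5 + 1·0 = -10
  a_12 = -1·-10 + 0·10 + 1·-5 = 5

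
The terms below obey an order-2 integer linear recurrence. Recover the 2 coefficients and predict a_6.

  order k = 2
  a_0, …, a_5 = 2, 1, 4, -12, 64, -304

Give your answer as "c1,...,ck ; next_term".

-4,4 ; 1472

  a_2 = -4·1 + 4·2 = 4
  a_3 = -4·4 + 4·1 = -12
  a_4 = -4·-12 + 4·4 = 64
  a_5 = -4·64 + 4·-12 = -304
  a_6 = -4·-304 + 4·64 = 1472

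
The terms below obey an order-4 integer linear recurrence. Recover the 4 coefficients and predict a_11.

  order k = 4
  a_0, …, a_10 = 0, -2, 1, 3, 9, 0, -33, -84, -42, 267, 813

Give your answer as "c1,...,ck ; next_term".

2,-3,-3,3 ; 699

  a_4 = 2·3 + -3·1 + -3·-2 + 3·0 = 9
  a_5 = 2·9 + -3·3 + -3·1 + 3·-2 = 0
  a_6 = 2·0 + -3·9 + -3·3 + 3·1 = -33
  a_7 = 2·-33 + -3·0 + -3·9 + 3·3 = -84
  a_8 = 2·-84 + -3·-33 + -3·0 + 3·9 = -42
  a_9 = 2·-42 + -3·-84 + -3·-33 + 3·0 = 267
  a_10 = 2·267 + -3·-42 + -3·-84 + 3·-33 = 813
  a_11 = 2·813 + -3·267 + -3·-42 + 3·-84 = 699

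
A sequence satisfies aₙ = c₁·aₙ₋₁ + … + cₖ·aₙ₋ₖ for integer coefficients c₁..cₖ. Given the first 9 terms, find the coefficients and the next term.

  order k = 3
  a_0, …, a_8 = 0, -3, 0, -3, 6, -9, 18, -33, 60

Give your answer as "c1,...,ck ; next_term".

-1,1,-1 ; -111

  a_3 = -1·0 + 1·-3 + -1·0 = -3
  a_4 = -1·-3 + 1·0 + -1·-3 = 6
  a_5 = -1·6 + 1·-3 + -1·0 = -9
  a_6 = -1·-9 + 1·6 + -1·-3 = 18
  a_7 = -1·18 + 1·-9 + -1·6 = -33
  a_8 = -1·-33 + 1·18 + -1·-9 = 60
  a_9 = -1·60 + 1·-33 + -1·18 = -111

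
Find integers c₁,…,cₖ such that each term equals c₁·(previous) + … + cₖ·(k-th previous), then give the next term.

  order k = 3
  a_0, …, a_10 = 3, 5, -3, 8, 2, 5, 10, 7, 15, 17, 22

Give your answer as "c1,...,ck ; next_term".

0,1,1 ; 32

  a_3 = 0·-3 + 1·5 + 1·3 = 8
  a_4 = 0·8 + 1·-3 + 1·5 = 2
  a_5 = 0·2 + 1·8 + 1·-3 = 5
  a_6 = 0·5 + 1·2 + 1·8 = 10
  a_7 = 0·10 + 1·5 + 1·2 = 7
  a_8 = 0·7 + 1·10 + 1·5 = 15
  a_9 = 0·15 + 1·7 + 1·10 = 17
  a_10 = 0·17 + 1·15 + 1·7 = 22
  a_11 = 0·22 + 1·17 + 1·15 = 32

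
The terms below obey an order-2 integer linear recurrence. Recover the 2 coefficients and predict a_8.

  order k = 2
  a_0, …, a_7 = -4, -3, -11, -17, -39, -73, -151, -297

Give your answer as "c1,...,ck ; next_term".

  a_2 = 1·-3 + 2·-4 = -11
  a_3 = 1·-11 + 2·-3 = -17
  a_4 = 1·-17 + 2·-11 = -39
  a_5 = 1·-39 + 2·-17 = -73
  a_6 = 1·-73 + 2·-39 = -151
  a_7 = 1·-151 + 2·-73 = -297
  a_8 = 1·-297 + 2·-151 = -599

1,2 ; -599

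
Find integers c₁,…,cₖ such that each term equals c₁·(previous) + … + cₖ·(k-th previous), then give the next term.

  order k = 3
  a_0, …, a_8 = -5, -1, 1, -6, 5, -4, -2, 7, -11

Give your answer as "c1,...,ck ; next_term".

  a_3 = -1·1 + 0·-1 + 1·-5 = -6
  a_4 = -1·-6 + 0·1 + 1·-1 = 5
  a_5 = -1·5 + 0·-6 + 1·1 = -4
  a_6 = -1·-4 + 0·5 + 1·-6 = -2
  a_7 = -1·-2 + 0·-4 + 1·5 = 7
  a_8 = -1·7 + 0·-2 + 1·-4 = -11
  a_9 = -1·-11 + 0·7 + 1·-2 = 9

-1,0,1 ; 9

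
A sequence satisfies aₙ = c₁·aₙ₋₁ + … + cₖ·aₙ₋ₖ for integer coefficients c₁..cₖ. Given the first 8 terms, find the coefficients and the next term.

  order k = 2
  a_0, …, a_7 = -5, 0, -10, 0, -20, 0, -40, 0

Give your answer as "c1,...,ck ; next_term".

  a_2 = 0·0 + 2·-5 = -10
  a_3 = 0·-10 + 2·0 = 0
  a_4 = 0·0 + 2·-10 = -20
  a_5 = 0·-20 + 2·0 = 0
  a_6 = 0·0 + 2·-20 = -40
  a_7 = 0·-40 + 2·0 = 0
  a_8 = 0·0 + 2·-40 = -80

0,2 ; -80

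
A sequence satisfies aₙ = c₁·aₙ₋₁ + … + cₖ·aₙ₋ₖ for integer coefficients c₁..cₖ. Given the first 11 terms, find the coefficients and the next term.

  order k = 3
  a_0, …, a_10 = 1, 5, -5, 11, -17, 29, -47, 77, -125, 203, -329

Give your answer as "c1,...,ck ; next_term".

-2,0,1 ; 533

  a_3 = -2·-5 + 0·5 + 1·1 = 11
  a_4 = -2·11 + 0·-5 + 1·5 = -17
  a_5 = -2·-17 + 0·11 + 1·-5 = 29
  a_6 = -2·29 + 0·-17 + 1·11 = -47
  a_7 = -2·-47 + 0·29 + 1·-17 = 77
  a_8 = -2·77 + 0·-47 + 1·29 = -125
  a_9 = -2·-125 + 0·77 + 1·-47 = 203
  a_10 = -2·203 + 0·-125 + 1·77 = -329
  a_11 = -2·-329 + 0·203 + 1·-125 = 533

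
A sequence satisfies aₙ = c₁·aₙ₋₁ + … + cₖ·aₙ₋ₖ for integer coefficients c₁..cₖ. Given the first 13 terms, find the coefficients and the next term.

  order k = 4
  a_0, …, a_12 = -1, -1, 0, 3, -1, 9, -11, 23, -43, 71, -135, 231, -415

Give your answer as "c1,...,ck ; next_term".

  a_4 = -1·3 + 2·0 + 0·-1 + -2·-1 = -1
  a_5 = -1·-1 + 2·3 + 0·0 + -2·-1 = 9
  a_6 = -1·9 + 2·-1 + 0·3 + -2·0 = -11
  a_7 = -1·-11 + 2·9 + 0·-1 + -2·3 = 23
  a_8 = -1·23 + 2·-11 + 0·9 + -2·-1 = -43
  a_9 = -1·-43 + 2·23 + 0·-11 + -2·9 = 71
  a_10 = -1·71 + 2·-43 + 0·23 + -2·-11 = -135
  a_11 = -1·-135 + 2·71 + 0·-43 + -2·23 = 231
  a_12 = -1·231 + 2·-135 + 0·71 + -2·-43 = -415
  a_13 = -1·-415 + 2·231 + 0·-135 + -2·71 = 735

-1,2,0,-2 ; 735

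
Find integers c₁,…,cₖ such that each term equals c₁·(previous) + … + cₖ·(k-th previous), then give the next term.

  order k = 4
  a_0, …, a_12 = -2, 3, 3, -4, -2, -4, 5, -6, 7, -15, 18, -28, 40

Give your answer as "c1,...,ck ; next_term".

  a_4 = 0·-4 + 1·3 + -1·3 + 1·-2 = -2
  a_5 = 0·-2 + 1·-4 + -1·3 + 1·3 = -4
  a_6 = 0·-4 + 1·-2 + -1·-4 + 1·3 = 5
  a_7 = 0·5 + 1·-4 + -1·-2 + 1·-4 = -6
  a_8 = 0·-6 + 1·5 + -1·-4 + 1·-2 = 7
  a_9 = 0·7 + 1·-6 + -1·5 + 1·-4 = -15
  a_10 = 0·-15 + 1·7 + -1·-6 + 1·5 = 18
  a_11 = 0·18 + 1·-15 + -1·7 + 1·-6 = -28
  a_12 = 0·-28 + 1·18 + -1·-15 + 1·7 = 40
  a_13 = 0·40 + 1·-28 + -1·18 + 1·-15 = -61

0,1,-1,1 ; -61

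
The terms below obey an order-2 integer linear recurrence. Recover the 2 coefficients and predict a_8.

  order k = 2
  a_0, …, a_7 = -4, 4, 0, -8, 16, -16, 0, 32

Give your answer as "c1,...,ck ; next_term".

  a_2 = -2·4 + -2·-4 = 0
  a_3 = -2·0 + -2·4 = -8
  a_4 = -2·-8 + -2·0 = 16
  a_5 = -2·16 + -2·-8 = -16
  a_6 = -2·-16 + -2·16 = 0
  a_7 = -2·0 + -2·-16 = 32
  a_8 = -2·32 + -2·0 = -64

-2,-2 ; -64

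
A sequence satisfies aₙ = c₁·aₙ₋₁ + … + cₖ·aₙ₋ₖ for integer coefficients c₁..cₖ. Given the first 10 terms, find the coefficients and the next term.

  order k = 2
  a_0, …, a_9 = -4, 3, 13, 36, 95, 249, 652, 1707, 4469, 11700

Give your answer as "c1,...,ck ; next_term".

3,-1 ; 30631

  a_2 = 3·3 + -1·-4 = 13
  a_3 = 3·13 + -1·3 = 36
  a_4 = 3·36 + -1·13 = 95
  a_5 = 3·95 + -1·36 = 249
  a_6 = 3·249 + -1·95 = 652
  a_7 = 3·652 + -1·249 = 1707
  a_8 = 3·1707 + -1·652 = 4469
  a_9 = 3·4469 + -1·1707 = 11700
  a_10 = 3·11700 + -1·4469 = 30631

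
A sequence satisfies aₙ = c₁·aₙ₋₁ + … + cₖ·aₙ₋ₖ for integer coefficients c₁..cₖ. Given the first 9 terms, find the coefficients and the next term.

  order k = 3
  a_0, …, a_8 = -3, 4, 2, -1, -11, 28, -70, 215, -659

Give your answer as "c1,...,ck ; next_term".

-3,-1,-3 ; 1972

  a_3 = -3·2 + -1·4 + -3·-3 = -1
  a_4 = -3·-1 + -1·2 + -3·4 = -11
  a_5 = -3·-11 + -1·-1 + -3·2 = 28
  a_6 = -3·28 + -1·-11 + -3·-1 = -70
  a_7 = -3·-70 + -1·28 + -3·-11 = 215
  a_8 = -3·215 + -1·-70 + -3·28 = -659
  a_9 = -3·-659 + -1·215 + -3·-70 = 1972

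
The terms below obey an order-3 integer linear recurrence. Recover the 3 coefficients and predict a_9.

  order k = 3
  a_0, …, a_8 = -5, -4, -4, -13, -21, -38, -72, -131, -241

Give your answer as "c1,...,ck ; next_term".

1,1,1 ; -444

  a_3 = 1·-4 + 1·-4 + 1·-5 = -13
  a_4 = 1·-13 + 1·-4 + 1·-4 = -21
  a_5 = 1·-21 + 1·-13 + 1·-4 = -38
  a_6 = 1·-38 + 1·-21 + 1·-13 = -72
  a_7 = 1·-72 + 1·-38 + 1·-21 = -131
  a_8 = 1·-131 + 1·-72 + 1·-38 = -241
  a_9 = 1·-241 + 1·-131 + 1·-72 = -444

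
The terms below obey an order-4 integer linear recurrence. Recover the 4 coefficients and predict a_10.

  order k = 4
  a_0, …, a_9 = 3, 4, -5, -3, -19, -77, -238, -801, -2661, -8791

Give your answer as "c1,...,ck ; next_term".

3,1,1,-3 ; -29121

  a_4 = 3·-3 + 1·-5 + 1·4 + -3·3 = -19
  a_5 = 3·-19 + 1·-3 + 1·-5 + -3·4 = -77
  a_6 = 3·-77 + 1·-19 + 1·-3 + -3·-5 = -238
  a_7 = 3·-238 + 1·-77 + 1·-19 + -3·-3 = -801
  a_8 = 3·-801 + 1·-238 + 1·-77 + -3·-19 = -2661
  a_9 = 3·-2661 + 1·-801 + 1·-238 + -3·-77 = -8791
  a_10 = 3·-8791 + 1·-2661 + 1·-801 + -3·-238 = -29121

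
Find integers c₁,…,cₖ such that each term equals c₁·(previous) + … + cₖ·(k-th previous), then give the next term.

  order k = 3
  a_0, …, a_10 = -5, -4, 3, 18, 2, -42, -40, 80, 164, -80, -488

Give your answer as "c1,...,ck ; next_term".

  a_3 = 0·3 + -2·-4 + -2·-5 = 18
  a_4 = 0·18 + -2·3 + -2·-4 = 2
  a_5 = 0·2 + -2·18 + -2·3 = -42
  a_6 = 0·-42 + -2·2 + -2·18 = -40
  a_7 = 0·-40 + -2·-42 + -2·2 = 80
  a_8 = 0·80 + -2·-40 + -2·-42 = 164
  a_9 = 0·164 + -2·80 + -2·-40 = -80
  a_10 = 0·-80 + -2·164 + -2·80 = -488
  a_11 = 0·-488 + -2·-80 + -2·164 = -168

0,-2,-2 ; -168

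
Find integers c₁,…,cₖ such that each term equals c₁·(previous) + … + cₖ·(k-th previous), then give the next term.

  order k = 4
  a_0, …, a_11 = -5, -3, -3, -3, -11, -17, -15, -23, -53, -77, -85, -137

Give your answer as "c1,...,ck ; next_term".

  a_4 = 1·-3 + -1·-3 + 2·-3 + 1·-5 = -11
  a_5 = 1·-11 + -1·-3 + 2·-3 + 1·-3 = -17
  a_6 = 1·-17 + -1·-11 + 2·-3 + 1·-3 = -15
  a_7 = 1·-15 + -1·-17 + 2·-11 + 1·-3 = -23
  a_8 = 1·-23 + -1·-15 + 2·-17 + 1·-11 = -53
  a_9 = 1·-53 + -1·-23 + 2·-15 + 1·-17 = -77
  a_10 = 1·-77 + -1·-53 + 2·-23 + 1·-15 = -85
  a_11 = 1·-85 + -1·-77 + 2·-53 + 1·-23 = -137
  a_12 = 1·-137 + -1·-85 + 2·-77 + 1·-53 = -259

1,-1,2,1 ; -259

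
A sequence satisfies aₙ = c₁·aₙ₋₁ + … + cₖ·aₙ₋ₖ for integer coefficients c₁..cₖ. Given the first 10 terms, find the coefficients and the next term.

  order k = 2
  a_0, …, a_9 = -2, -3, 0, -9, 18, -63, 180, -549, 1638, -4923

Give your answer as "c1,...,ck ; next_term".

  a_2 = -2·-3 + 3·-2 = 0
  a_3 = -2·0 + 3·-3 = -9
  a_4 = -2·-9 + 3·0 = 18
  a_5 = -2·18 + 3·-9 = -63
  a_6 = -2·-63 + 3·18 = 180
  a_7 = -2·180 + 3·-63 = -549
  a_8 = -2·-549 + 3·180 = 1638
  a_9 = -2·1638 + 3·-549 = -4923
  a_10 = -2·-4923 + 3·1638 = 14760

-2,3 ; 14760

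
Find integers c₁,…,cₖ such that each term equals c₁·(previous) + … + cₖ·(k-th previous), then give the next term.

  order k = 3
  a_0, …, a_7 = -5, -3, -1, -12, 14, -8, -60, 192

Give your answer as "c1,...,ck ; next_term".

-2,-2,4 ; -296

  a_3 = -2·-1 + -2·-3 + 4·-5 = -12
  a_4 = -2·-12 + -2·-1 + 4·-3 = 14
  a_5 = -2·14 + -2·-12 + 4·-1 = -8
  a_6 = -2·-8 + -2·14 + 4·-12 = -60
  a_7 = -2·-60 + -2·-8 + 4·14 = 192
  a_8 = -2·192 + -2·-60 + 4·-8 = -296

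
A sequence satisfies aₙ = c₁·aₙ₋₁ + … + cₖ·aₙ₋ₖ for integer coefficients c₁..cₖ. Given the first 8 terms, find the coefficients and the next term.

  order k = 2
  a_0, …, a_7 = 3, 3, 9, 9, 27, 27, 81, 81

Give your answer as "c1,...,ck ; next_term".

  a_2 = 0·3 + 3·3 = 9
  a_3 = 0·9 + 3·3 = 9
  a_4 = 0·9 + 3·9 = 27
  a_5 = 0·27 + 3·9 = 27
  a_6 = 0·27 + 3·27 = 81
  a_7 = 0·81 + 3·27 = 81
  a_8 = 0·81 + 3·81 = 243

0,3 ; 243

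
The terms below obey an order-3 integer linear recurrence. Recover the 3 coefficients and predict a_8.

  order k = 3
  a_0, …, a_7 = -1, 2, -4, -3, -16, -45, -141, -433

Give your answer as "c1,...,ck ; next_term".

  a_3 = 2·-4 + 3·2 + 1·-1 = -3
  a_4 = 2·-3 + 3·-4 + 1·2 = -16
  a_5 = 2·-16 + 3·-3 + 1·-4 = -45
  a_6 = 2·-45 + 3·-16 + 1·-3 = -141
  a_7 = 2·-141 + 3·-45 + 1·-16 = -433
  a_8 = 2·-433 + 3·-141 + 1·-45 = -1334

2,3,1 ; -1334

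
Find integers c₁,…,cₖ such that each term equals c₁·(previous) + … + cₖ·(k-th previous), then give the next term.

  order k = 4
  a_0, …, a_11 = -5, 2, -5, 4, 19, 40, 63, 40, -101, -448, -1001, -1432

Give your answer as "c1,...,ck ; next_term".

  a_4 = 2·4 + -1·-5 + -2·2 + -2·-5 = 19
  a_5 = 2·19 + -1·4 + -2·-5 + -2·2 = 40
  a_6 = 2·40 + -1·19 + -2·4 + -2·-5 = 63
  a_7 = 2·63 + -1·40 + -2·19 + -2·4 = 40
  a_8 = 2·40 + -1·63 + -2·40 + -2·19 = -101
  a_9 = 2·-101 + -1·40 + -2·63 + -2·40 = -448
  a_10 = 2·-448 + -1·-101 + -2·40 + -2·63 = -1001
  a_11 = 2·-1001 + -1·-448 + -2·-101 + -2·40 = -1432
  a_12 = 2·-1432 + -1·-1001 + -2·-448 + -2·-101 = -765

2,-1,-2,-2 ; -765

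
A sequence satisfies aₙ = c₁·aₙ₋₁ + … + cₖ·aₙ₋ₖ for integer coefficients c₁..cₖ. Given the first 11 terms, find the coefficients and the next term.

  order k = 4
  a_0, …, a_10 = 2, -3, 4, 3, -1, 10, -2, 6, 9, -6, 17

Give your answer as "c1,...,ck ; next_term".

0,1,1,-1 ; -3

  a_4 = 0·3 + 1·4 + 1·-3 + -1·2 = -1
  a_5 = 0·-1 + 1·3 + 1·4 + -1·-3 = 10
  a_6 = 0·10 + 1·-1 + 1·3 + -1·4 = -2
  a_7 = 0·-2 + 1·10 + 1·-1 + -1·3 = 6
  a_8 = 0·6 + 1·-2 + 1·10 + -1·-1 = 9
  a_9 = 0·9 + 1·6 + 1·-2 + -1·10 = -6
  a_10 = 0·-6 + 1·9 + 1·6 + -1·-2 = 17
  a_11 = 0·17 + 1·-6 + 1·9 + -1·6 = -3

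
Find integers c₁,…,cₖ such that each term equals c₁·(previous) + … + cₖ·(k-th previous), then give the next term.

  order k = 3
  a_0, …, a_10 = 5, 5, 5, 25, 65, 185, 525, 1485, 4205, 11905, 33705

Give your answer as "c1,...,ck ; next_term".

2,2,1 ; 95425

  a_3 = 2·5 + 2·5 + 1·5 = 25
  a_4 = 2·25 + 2·5 + 1·5 = 65
  a_5 = 2·65 + 2·25 + 1·5 = 185
  a_6 = 2·185 + 2·65 + 1·25 = 525
  a_7 = 2·525 + 2·185 + 1·65 = 1485
  a_8 = 2·1485 + 2·525 + 1·185 = 4205
  a_9 = 2·4205 + 2·1485 + 1·525 = 11905
  a_10 = 2·11905 + 2·4205 + 1·1485 = 33705
  a_11 = 2·33705 + 2·11905 + 1·4205 = 95425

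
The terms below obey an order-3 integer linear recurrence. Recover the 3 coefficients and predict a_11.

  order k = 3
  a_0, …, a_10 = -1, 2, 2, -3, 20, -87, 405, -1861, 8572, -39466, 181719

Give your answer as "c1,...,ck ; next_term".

  a_3 = -4·2 + 3·2 + 1·-1 = -3
  a_4 = -4·-3 + 3·2 + 1·2 = 20
  a_5 = -4·20 + 3·-3 + 1·2 = -87
  a_6 = -4·-87 + 3·20 + 1·-3 = 405
  a_7 = -4·405 + 3·-87 + 1·20 = -1861
  a_8 = -4·-1861 + 3·405 + 1·-87 = 8572
  a_9 = -4·8572 + 3·-1861 + 1·405 = -39466
  a_10 = -4·-39466 + 3·8572 + 1·-1861 = 181719
  a_11 = -4·181719 + 3·-39466 + 1·8572 = -836702

-4,3,1 ; -836702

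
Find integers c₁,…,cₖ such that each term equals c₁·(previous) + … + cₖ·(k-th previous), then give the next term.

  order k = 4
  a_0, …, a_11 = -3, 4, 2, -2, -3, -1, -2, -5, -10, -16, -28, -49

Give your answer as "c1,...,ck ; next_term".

1,1,0,1 ; -87

  a_4 = 1·-2 + 1·2 + 0·4 + 1·-3 = -3
  a_5 = 1·-3 + 1·-2 + 0·2 + 1·4 = -1
  a_6 = 1·-1 + 1·-3 + 0·-2 + 1·2 = -2
  a_7 = 1·-2 + 1·-1 + 0·-3 + 1·-2 = -5
  a_8 = 1·-5 + 1·-2 + 0·-1 + 1·-3 = -10
  a_9 = 1·-10 + 1·-5 + 0·-2 + 1·-1 = -16
  a_10 = 1·-16 + 1·-10 + 0·-5 + 1·-2 = -28
  a_11 = 1·-28 + 1·-16 + 0·-10 + 1·-5 = -49
  a_12 = 1·-49 + 1·-28 + 0·-16 + 1·-10 = -87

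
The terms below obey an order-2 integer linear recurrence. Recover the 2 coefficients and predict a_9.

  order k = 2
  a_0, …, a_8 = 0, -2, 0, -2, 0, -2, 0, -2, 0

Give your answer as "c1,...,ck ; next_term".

  a_2 = 0·-2 + 1·0 = 0
  a_3 = 0·0 + 1·-2 = -2
  a_4 = 0·-2 + 1·0 = 0
  a_5 = 0·0 + 1·-2 = -2
  a_6 = 0·-2 + 1·0 = 0
  a_7 = 0·0 + 1·-2 = -2
  a_8 = 0·-2 + 1·0 = 0
  a_9 = 0·0 + 1·-2 = -2

0,1 ; -2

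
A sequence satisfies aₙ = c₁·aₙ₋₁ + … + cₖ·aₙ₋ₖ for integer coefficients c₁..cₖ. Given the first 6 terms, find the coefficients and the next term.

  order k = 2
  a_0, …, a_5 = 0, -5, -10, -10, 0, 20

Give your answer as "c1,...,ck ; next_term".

  a_2 = 2·-5 + -2·0 = -10
  a_3 = 2·-10 + -2·-5 = -10
  a_4 = 2·-10 + -2·-10 = 0
  a_5 = 2·0 + -2·-10 = 20
  a_6 = 2·20 + -2·0 = 40

2,-2 ; 40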